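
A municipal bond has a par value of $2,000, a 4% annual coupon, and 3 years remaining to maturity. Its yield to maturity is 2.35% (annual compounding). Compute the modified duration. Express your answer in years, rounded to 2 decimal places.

Periodic yield y = 0.0235. First find Macaulay duration:
  t   CF        PV=CF/(1+0.0235)^t    t·PV
  1        80.00        78.1632        78.1632
  2        80.00        76.3685       152.7370
  3     2,080.00     1,939.9914     5,819.9741
  Σ                  2,094.5230     6,050.8742
P = 2,094.5230; Macaulay duration = 6,050.8742 / 2,094.5230 = 2.88890 years.
Modified duration = D_Mac / (1 + y) = 2.88890 / 1.0235 = 2.82257 years.

2.82 years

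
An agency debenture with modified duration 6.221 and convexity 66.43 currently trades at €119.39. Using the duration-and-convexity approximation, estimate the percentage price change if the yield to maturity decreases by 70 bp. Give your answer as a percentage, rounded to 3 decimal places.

+4.517%

Duration effect: -D_mod·Δy = -6.221 × (-0.007) = +0.043547
Convexity effect: ½·C·(Δy)² = 0.5 × 66.43 × (-0.007)² = +0.001627535
ΔP/P ≈ +0.043547 + 0.001627535 = +0.045174535
= +4.5174535%.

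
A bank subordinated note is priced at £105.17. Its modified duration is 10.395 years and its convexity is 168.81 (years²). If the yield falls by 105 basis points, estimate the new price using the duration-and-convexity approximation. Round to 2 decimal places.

£117.63

Duration effect: -D_mod·Δy = -10.395 × (-0.0105) = +0.1091475
Convexity effect: ½·C·(Δy)² = 0.5 × 168.81 × (-0.0105)² = +0.00930565125
ΔP/P ≈ +0.1091475 + 0.00930565125 = +0.11845315125
New price ≈ 105.17 × (1 + 0.11845315125) = 117.6277179169625.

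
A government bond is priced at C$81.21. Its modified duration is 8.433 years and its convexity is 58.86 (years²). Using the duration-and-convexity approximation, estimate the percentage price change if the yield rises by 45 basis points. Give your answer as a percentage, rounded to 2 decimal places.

Duration effect: -D_mod·Δy = -8.433 × (+0.0045) = -0.0379485
Convexity effect: ½·C·(Δy)² = 0.5 × 58.86 × (0.0045)² = +0.0005959575
ΔP/P ≈ -0.0379485 + 0.0005959575 = -0.0373525425
= -3.73525425%.

-3.74%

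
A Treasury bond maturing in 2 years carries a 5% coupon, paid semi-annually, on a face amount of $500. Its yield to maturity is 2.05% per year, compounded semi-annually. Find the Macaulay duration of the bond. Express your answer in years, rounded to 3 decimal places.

Periodic yield y = 0.01025. Discount each cash flow and weight by its period:
  t   CF        PV=CF/(1+0.01025)^t    t·PV
  1        12.50        12.3732        12.3732
  2        12.50        12.2476        24.4953
  3        12.50        12.1234        36.3701
  4       512.50       492.0151     1,968.0604
  Σ                    528.7593     2,041.2990
Price P = Σ PV = 528.7593.
Macaulay duration = Σ(t·PV) / P = 2,041.2990 / 528.7593 = 3.86054 half-year periods.
In years: 3.86054 / 2 = 1.93027 years.

1.930 years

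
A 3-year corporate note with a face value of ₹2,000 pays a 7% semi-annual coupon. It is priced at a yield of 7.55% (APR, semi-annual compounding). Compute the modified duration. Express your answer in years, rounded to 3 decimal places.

2.655 years

Periodic yield y = 0.03775. First find Macaulay duration:
  t   CF        PV=CF/(1+0.03775)^t    t·PV
  1        70.00        67.4536        67.4536
  2        70.00        64.9999       129.9998
  3        70.00        62.6354       187.9062
  4        70.00        60.3569       241.4277
  5        70.00        58.1613       290.8067
  6     2,070.00     1,657.3487     9,944.0922
  Σ                  1,970.9559    10,861.6861
P = 1,970.9559; Macaulay duration = 10,861.6861 / 1,970.9559 = 5.51087 half-year periods = 2.75544 years.
Modified duration = D_Mac / (1 + y) = 2.75544 / 1.03775 = 2.65520 years.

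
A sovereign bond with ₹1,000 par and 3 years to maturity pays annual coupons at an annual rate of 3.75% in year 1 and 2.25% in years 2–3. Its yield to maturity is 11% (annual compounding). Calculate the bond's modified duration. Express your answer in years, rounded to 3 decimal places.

Periodic yield y = 0.11. First find Macaulay duration:
  t   CF        PV=CF/(1+0.11)^t    t·PV
  1        37.50        33.7838        33.7838
  2        22.50        18.2615        36.5230
  3     1,022.50       747.6432     2,242.9296
  Σ                    799.6885     2,313.2364
P = 799.6885; Macaulay duration = 2,313.2364 / 799.6885 = 2.89267 years.
Modified duration = D_Mac / (1 + y) = 2.89267 / 1.11 = 2.60601 years.

2.606 years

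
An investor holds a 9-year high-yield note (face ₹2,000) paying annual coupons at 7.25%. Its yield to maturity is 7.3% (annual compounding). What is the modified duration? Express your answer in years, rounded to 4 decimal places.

Periodic yield y = 0.073. First find Macaulay duration:
  t   CF        PV=CF/(1+0.073)^t    t·PV
  1       145.00       135.1351       135.1351
  2       145.00       125.9414       251.8828
  3       145.00       117.3732       352.1195
  4       145.00       109.3879       437.5514
  5       145.00       101.9458       509.7291
  6       145.00        95.0101       570.0605
  7       145.00        88.5462       619.8234
  8       145.00        82.5221       660.1767
  9     2,145.00     1,137.7053    10,239.3481
  Σ                  1,993.5671    13,775.8267
P = 1,993.5671; Macaulay duration = 13,775.8267 / 1,993.5671 = 6.91014 years.
Modified duration = D_Mac / (1 + y) = 6.91014 / 1.073 = 6.44002 years.

6.4400 years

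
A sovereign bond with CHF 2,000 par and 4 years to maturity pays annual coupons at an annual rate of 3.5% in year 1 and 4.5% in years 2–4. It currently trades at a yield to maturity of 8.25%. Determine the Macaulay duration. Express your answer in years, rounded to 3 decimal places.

Periodic yield y = 0.0825. Discount each cash flow and weight by its year:
  t   CF        PV=CF/(1+0.0825)^t    t·PV
  1        70.00        64.6651        64.6651
  2        90.00        76.8045       153.6090
  3        90.00        70.9510       212.8531
  4     2,090.00     1,522.0701     6,088.2806
  Σ                  1,734.4908     6,519.4078
Price P = Σ PV = 1,734.4908.
Macaulay duration = Σ(t·PV) / P = 6,519.4078 / 1,734.4908 = 3.75869 years.

3.759 years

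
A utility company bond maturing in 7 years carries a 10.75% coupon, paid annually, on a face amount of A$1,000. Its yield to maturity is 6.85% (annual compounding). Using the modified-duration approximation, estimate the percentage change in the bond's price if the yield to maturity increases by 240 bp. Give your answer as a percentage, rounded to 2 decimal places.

Periodic yield y = 0.0685. Modified duration first:
  t   CF        PV=CF/(1+0.0685)^t    t·PV
  1       107.50       100.6083       100.6083
  2       107.50        94.1585       188.3169
  3       107.50        88.1221       264.3663
  4       107.50        82.4727       329.8909
  5       107.50        77.1855       385.9276
  6       107.50        72.2373       433.4236
  7     1,107.50       696.5015     4,875.5104
  Σ                  1,211.2859     6,578.0441
P = 1,211.2859; D_Mac = 5.43063 yrs; D_mod = 5.43063/(1+0.0685) = 5.08248 yrs.
ΔP/P ≈ -D_mod · Δy = -5.08248 × (+0.024) = -0.121979 = -12.1979%.

-12.20%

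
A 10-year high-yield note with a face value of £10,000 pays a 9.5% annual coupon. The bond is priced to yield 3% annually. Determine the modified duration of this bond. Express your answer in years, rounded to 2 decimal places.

7.31 years

Periodic yield y = 0.03. First find Macaulay duration:
  t   CF        PV=CF/(1+0.03)^t    t·PV
  1       950.00       922.3301       922.3301
  2       950.00       895.4661     1,790.9322
  3       950.00       869.3846     2,608.1537
  4       950.00       844.0627     3,376.2508
  5       950.00       819.4783     4,097.3917
  6       950.00       795.6100     4,773.6603
  7       950.00       772.4369     5,407.0586
  8       950.00       749.9388     5,999.5102
  9       950.00       728.0959     6,552.8631
  10   10,950.00     8,147.8284    81,478.2837
  Σ                 15,544.6318   117,006.4343
P = 15,544.6318; Macaulay duration = 117,006.4343 / 15,544.6318 = 7.52713 years.
Modified duration = D_Mac / (1 + y) = 7.52713 / 1.03 = 7.30789 years.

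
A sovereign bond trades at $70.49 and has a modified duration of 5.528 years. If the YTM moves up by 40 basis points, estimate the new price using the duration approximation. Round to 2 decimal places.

Duration approximation: ΔP/P ≈ -D_mod · Δy = -5.528 × (+0.004) = -0.022112.
New price ≈ 70.49 × (1 - 0.022112) = 68.93132512.

$68.93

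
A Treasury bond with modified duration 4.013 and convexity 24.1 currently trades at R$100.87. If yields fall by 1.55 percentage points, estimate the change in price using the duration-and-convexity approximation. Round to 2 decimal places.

+R$6.57

Duration effect: -D_mod·Δy = -4.013 × (-0.0155) = +0.0622015
Convexity effect: ½·C·(Δy)² = 0.5 × 24.1 × (-0.0155)² = +0.0028950125
ΔP/P ≈ +0.0622015 + 0.0028950125 = +0.0650965125
ΔP ≈ 100.87 × (+0.0650965125) = +6.566285215875.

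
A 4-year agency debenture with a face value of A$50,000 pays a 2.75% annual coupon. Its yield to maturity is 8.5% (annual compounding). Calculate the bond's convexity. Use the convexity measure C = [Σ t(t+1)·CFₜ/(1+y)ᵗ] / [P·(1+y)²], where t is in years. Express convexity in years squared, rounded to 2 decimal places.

15.99

With y = 0.085:
  t   CF        PV=CF/(1+0.085)^t    t·PV        t(t+1)·PV
  1     1,375.00     1,267.2811     1,267.2811       2,534.5622
  2     1,375.00     1,168.0010     2,336.0020       7,008.0061
  3     1,375.00     1,076.4986     3,229.4959      12,917.9836
  4    51,375.00    37,070.8789   148,283.5154     741,417.5771
  Σ                 40,582.6596   155,116.2945     763,878.1290
P = 40,582.6596.
Convexity = Σ t(t+1)·PV / [P·(1+y)²] = 763,878.1290 / (40,582.6596 × 1.177225) = 15.98910.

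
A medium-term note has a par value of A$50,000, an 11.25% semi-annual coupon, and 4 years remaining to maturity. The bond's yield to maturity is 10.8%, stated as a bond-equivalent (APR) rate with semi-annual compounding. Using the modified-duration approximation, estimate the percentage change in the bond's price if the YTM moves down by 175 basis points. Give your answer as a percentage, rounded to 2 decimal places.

Periodic yield y = 0.054. Modified duration first:
  t   CF        PV=CF/(1+0.054)^t    t·PV
  1     2,812.50     2,668.4061     2,668.4061
  2     2,812.50     2,531.6946     5,063.3891
  3     2,812.50     2,401.9873     7,205.9618
  4     2,812.50     2,278.9253     9,115.7012
  5     2,812.50     2,162.1682    10,810.8410
  6     2,812.50     2,051.3930    12,308.3579
  7     2,812.50     1,946.2932    13,624.0521
  8    52,812.50    34,674.6303   277,397.0424
  Σ                 50,715.4978   338,193.7515
P = 50,715.4978; D_Mac = 6.66845 half-year periods = 3.33422 yrs; D_mod = 3.33422/(1+0.054) = 3.16340 yrs.
ΔP/P ≈ -D_mod · Δy = -3.16340 × (-0.0175) = +0.055360 = +5.5360%.

+5.54%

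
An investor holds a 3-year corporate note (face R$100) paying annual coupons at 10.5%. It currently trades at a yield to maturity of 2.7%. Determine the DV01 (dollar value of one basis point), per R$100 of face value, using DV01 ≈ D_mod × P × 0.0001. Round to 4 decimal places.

Periodic yield y = 0.027.
  t   CF        PV=CF/(1+0.027)^t    t·PV
  1        10.50        10.2240        10.2240
  2        10.50         9.9552        19.9103
  3       110.50       102.0119       306.0358
  Σ                    122.1910       336.1701
P = 122.1910; D_Mac = 2.75118 yrs; D_mod = 2.67886 yrs.
DV01 ≈ 2.67886 × 122.1910 × 0.0001 = 0.032733.

R$0.0327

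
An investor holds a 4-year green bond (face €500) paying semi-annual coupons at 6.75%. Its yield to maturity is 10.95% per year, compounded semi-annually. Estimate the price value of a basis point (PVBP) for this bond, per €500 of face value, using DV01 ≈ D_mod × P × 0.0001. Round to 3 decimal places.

Periodic yield y = 0.05475.
  t   CF        PV=CF/(1+0.05475)^t    t·PV
  1       16.875        15.9991        15.9991
  2       16.875        15.1686        30.3371
  3       16.875        14.3812        43.1436
  4       16.875        13.6347        54.5388
  5       16.875        12.9270        64.6348
  6       16.875        12.2559        73.5356
  7       16.875        11.6198        81.3383
  8      516.875       337.4343     2,699.4746
  Σ                    433.4205     3,063.0019
P = 433.4205; D_Mac = 7.06704 half-year periods = 3.53352 yrs; D_mod = 3.35010 yrs.
DV01 ≈ 3.35010 × 433.4205 × 0.0001 = 0.145200.

€0.145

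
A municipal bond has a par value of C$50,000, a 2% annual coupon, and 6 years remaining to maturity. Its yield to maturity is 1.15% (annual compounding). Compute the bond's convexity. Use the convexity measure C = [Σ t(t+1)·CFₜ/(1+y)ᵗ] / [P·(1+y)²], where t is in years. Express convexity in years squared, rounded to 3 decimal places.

38.515

With y = 0.0115:
  t   CF        PV=CF/(1+0.0115)^t    t·PV        t(t+1)·PV
  1     1,000.00       988.6307       988.6307       1,977.2615
  2     1,000.00       977.3908     1,954.7815       5,864.3445
  3     1,000.00       966.2785     2,898.8356      11,595.3426
  4     1,000.00       955.2927     3,821.1707      19,105.8537
  5     1,000.00       944.4317     4,722.1586      28,332.9516
  6    51,000.00    47,618.4060   285,710.4359   1,999,973.0516
  Σ                 52,450.4304   300,096.0132   2,066,848.8054
P = 52,450.4304.
Convexity = Σ t(t+1)·PV / [P·(1+y)²] = 2,066,848.8054 / (52,450.4304 × 1.023132) = 38.51482.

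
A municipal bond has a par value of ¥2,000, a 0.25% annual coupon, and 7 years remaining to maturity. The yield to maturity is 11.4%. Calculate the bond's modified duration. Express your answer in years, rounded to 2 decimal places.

6.21 years

Periodic yield y = 0.114. First find Macaulay duration:
  t   CF        PV=CF/(1+0.114)^t    t·PV
  1         5.00         4.4883         4.4883
  2         5.00         4.0290         8.0580
  3         5.00         3.6167        10.8501
  4         5.00         3.2466        12.9864
  5         5.00         2.9144        14.5718
  6         5.00         2.6161        15.6968
  7     2,005.00       941.7119     6,591.9830
  Σ                    962.6230     6,658.6346
P = 962.6230; Macaulay duration = 6,658.6346 / 962.6230 = 6.91718 years.
Modified duration = D_Mac / (1 + y) = 6.91718 / 1.114 = 6.20932 years.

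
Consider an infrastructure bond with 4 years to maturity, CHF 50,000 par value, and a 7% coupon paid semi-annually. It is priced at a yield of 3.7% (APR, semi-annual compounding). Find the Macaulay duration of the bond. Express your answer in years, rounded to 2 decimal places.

3.59 years

Periodic yield y = 0.0185. Discount each cash flow and weight by its period:
  t   CF        PV=CF/(1+0.0185)^t    t·PV
  1     1,750.00     1,718.2131     1,718.2131
  2     1,750.00     1,687.0035     3,374.0070
  3     1,750.00     1,656.3608     4,969.0825
  4     1,750.00     1,626.2747     6,505.0989
  5     1,750.00     1,596.7351     7,983.6757
  6     1,750.00     1,567.7321     9,406.3926
  7     1,750.00     1,539.2559    10,774.7910
  8    51,750.00    44,691.2073   357,529.6588
  Σ                 56,082.7825   402,260.9195
Price P = Σ PV = 56,082.7825.
Macaulay duration = Σ(t·PV) / P = 402,260.9195 / 56,082.7825 = 7.17263 half-year periods.
In years: 7.17263 / 2 = 3.58631 years.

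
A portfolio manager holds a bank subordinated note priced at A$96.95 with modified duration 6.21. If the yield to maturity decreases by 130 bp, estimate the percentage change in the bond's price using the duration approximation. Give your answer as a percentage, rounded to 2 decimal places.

+8.07%

Duration approximation: ΔP/P ≈ -D_mod · Δy = -6.21 × (-0.013) = +0.080730.
As a percentage: +8.0730%.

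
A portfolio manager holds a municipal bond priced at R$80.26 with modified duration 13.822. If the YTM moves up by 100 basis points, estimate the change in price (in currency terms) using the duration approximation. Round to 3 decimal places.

Duration approximation: ΔP/P ≈ -D_mod · Δy = -13.822 × (+0.01) = -0.138220.
ΔP ≈ 80.26 × (-0.138220) = -11.0935372.

-R$11.094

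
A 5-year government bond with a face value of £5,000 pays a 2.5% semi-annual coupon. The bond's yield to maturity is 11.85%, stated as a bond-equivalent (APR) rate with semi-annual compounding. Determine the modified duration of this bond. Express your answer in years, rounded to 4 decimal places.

4.3893 years

Periodic yield y = 0.05925. First find Macaulay duration:
  t   CF        PV=CF/(1+0.05925)^t    t·PV
  1        62.50        59.0040        59.0040
  2        62.50        55.7036       111.4072
  3        62.50        52.5878       157.7633
  4        62.50        49.6462       198.5849
  5        62.50        46.8692       234.3461
  6        62.50        44.2475       265.4853
  7        62.50        41.7725       292.4077
  8        62.50        39.4359       315.4875
  9        62.50        37.2301       335.0706
  10    5,062.50     2,846.9531    28,469.5308
  Σ                  3,273.4499    30,439.0872
P = 3,273.4499; Macaulay duration = 30,439.0872 / 3,273.4499 = 9.29878 half-year periods = 4.64939 years.
Modified duration = D_Mac / (1 + y) = 4.64939 / 1.05925 = 4.38932 years.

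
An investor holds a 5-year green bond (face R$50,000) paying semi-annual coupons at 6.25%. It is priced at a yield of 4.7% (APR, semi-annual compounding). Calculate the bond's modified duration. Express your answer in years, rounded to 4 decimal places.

4.2939 years

Periodic yield y = 0.0235. First find Macaulay duration:
  t   CF        PV=CF/(1+0.0235)^t    t·PV
  1     1,562.50     1,526.6243     1,526.6243
  2     1,562.50     1,491.5724     2,983.1448
  3     1,562.50     1,457.3252     4,371.9757
  4     1,562.50     1,423.8644     5,695.4577
  5     1,562.50     1,391.1719     6,955.8594
  6     1,562.50     1,359.2300     8,155.3799
  7     1,562.50     1,328.0215     9,296.1503
  8     1,562.50     1,297.5295    10,380.2362
  9     1,562.50     1,267.7377    11,409.6392
  10   51,562.50    40,874.7864   408,747.8637
  Σ                 53,417.8633   469,522.3313
P = 53,417.8633; Macaulay duration = 469,522.3313 / 53,417.8633 = 8.78961 half-year periods = 4.39481 years.
Modified duration = D_Mac / (1 + y) = 4.39481 / 1.0235 = 4.29390 years.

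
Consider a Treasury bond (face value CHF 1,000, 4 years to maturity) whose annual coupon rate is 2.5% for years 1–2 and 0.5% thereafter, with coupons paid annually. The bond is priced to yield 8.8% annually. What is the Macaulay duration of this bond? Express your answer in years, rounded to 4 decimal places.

3.8496 years

Periodic yield y = 0.088. Discount each cash flow and weight by its year:
  t   CF        PV=CF/(1+0.088)^t    t·PV
  1        25.00        22.9779        22.9779
  2        25.00        21.1194        42.2389
  3         5.00         3.8822        11.6467
  4     1,005.00       717.2168     2,868.8674
  Σ                    765.1965     2,945.7309
Price P = Σ PV = 765.1965.
Macaulay duration = Σ(t·PV) / P = 2,945.7309 / 765.1965 = 3.84964 years.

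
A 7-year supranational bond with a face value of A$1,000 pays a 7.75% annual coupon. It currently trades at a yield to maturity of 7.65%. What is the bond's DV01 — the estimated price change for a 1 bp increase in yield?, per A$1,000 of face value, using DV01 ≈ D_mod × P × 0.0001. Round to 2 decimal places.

Periodic yield y = 0.0765.
  t   CF        PV=CF/(1+0.0765)^t    t·PV
  1        77.50        71.9926        71.9926
  2        77.50        66.8765       133.7530
  3        77.50        62.1240       186.3721
  4        77.50        57.7093       230.8371
  5        77.50        53.6082       268.0412
  6        77.50        49.7986       298.7919
  7     1,077.50       643.1600     4,502.1201
  Σ                  1,005.2693     5,691.9079
P = 1,005.2693; D_Mac = 5.66207 yrs; D_mod = 5.25971 yrs.
DV01 ≈ 5.25971 × 1,005.2693 × 0.0001 = 0.528742.

A$0.53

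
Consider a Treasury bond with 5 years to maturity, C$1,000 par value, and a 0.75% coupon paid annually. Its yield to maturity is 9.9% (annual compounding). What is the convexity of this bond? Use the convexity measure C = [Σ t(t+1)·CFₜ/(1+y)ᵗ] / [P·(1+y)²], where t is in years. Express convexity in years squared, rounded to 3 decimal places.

24.212

With y = 0.099:
  t   CF        PV=CF/(1+0.099)^t    t·PV        t(t+1)·PV
  1         7.50         6.8244         6.8244          13.6488
  2         7.50         6.2096        12.4193          37.2578
  3         7.50         5.6503        16.9508          67.8031
  4         7.50         5.1413        20.5651         102.8254
  5     1,007.50       628.4295     3,142.1477      18,852.8863
  Σ                    652.2551     3,198.9072      19,074.4213
P = 652.2551.
Convexity = Σ t(t+1)·PV / [P·(1+y)²] = 19,074.4213 / (652.2551 × 1.207801) = 24.21244.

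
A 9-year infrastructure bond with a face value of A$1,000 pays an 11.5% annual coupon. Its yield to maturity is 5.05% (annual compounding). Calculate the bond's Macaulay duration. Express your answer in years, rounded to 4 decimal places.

6.5784 years

Periodic yield y = 0.0505. Discount each cash flow and weight by its year:
  t   CF        PV=CF/(1+0.0505)^t    t·PV
  1       115.00       109.4717       109.4717
  2       115.00       104.2091       208.4182
  3       115.00        99.1995       297.5986
  4       115.00        94.4308       377.7232
  5       115.00        89.8913       449.4564
  6       115.00        85.5700       513.4200
  7       115.00        81.4564       570.1951
  8       115.00        77.5406       620.3251
  9     1,115.00       715.6660     6,440.9936
  Σ                  1,457.4354     9,587.6019
Price P = Σ PV = 1,457.4354.
Macaulay duration = Σ(t·PV) / P = 9,587.6019 / 1,457.4354 = 6.57841 years.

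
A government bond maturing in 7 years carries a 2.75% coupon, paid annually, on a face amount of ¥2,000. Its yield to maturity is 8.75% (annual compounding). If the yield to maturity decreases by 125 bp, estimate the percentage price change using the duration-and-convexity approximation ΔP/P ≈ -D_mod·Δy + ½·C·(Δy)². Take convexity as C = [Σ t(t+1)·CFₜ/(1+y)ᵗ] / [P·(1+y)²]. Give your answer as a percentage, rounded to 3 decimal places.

With y = 0.0875:
  t   CF        PV=CF/(1+0.0875)^t    t·PV        t(t+1)·PV
  1        55.00        50.5747        50.5747         101.1494
  2        55.00        46.5055        93.0110         279.0329
  3        55.00        42.7637       128.2910         513.1639
  4        55.00        39.3229       157.2916         786.4582
  5        55.00        36.1590       180.7950       1,084.7699
  6        55.00        33.2497       199.4979       1,396.4854
  7     2,055.00     1,142.3705     7,996.5933      63,972.7461
  Σ                  1,390.9459     8,806.0545      68,133.8058
P = 1,390.9459; D_Mac = 6.33098 yrs; D_mod = 5.82159 yrs; C = 41.41845.
Duration effect: -5.82159 × (-0.0125) = +0.072770
Convexity effect: 0.5 × 41.41845 × (-0.0125)² = +0.0032358
ΔP/P ≈ +0.072770 + 0.0032358 = +0.076006 = +7.6006%.

+7.601%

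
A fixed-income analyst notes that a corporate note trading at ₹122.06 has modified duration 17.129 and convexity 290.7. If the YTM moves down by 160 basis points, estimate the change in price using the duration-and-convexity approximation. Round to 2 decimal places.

Duration effect: -D_mod·Δy = -17.129 × (-0.016) = +0.274064
Convexity effect: ½·C·(Δy)² = 0.5 × 290.7 × (-0.016)² = +0.0372096
ΔP/P ≈ +0.274064 + 0.0372096 = +0.3112736
ΔP ≈ 122.06 × (+0.3112736) = +37.994055616.

+₹37.99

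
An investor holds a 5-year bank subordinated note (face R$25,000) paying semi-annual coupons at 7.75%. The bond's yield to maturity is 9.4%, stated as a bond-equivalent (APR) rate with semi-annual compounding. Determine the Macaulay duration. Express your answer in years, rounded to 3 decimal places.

Periodic yield y = 0.047. Discount each cash flow and weight by its period:
  t   CF        PV=CF/(1+0.047)^t    t·PV
  1       968.75       925.2627       925.2627
  2       968.75       883.7275     1,767.4549
  3       968.75       844.0568     2,532.1704
  4       968.75       806.1669     3,224.6678
  5       968.75       769.9780     3,849.8899
  6       968.75       735.4135     4,412.4813
  7       968.75       702.4007     4,916.8050
  8       968.75       670.8698     5,366.9586
  9       968.75       640.7544     5,766.7894
  10   25,968.75    16,405.3020   164,053.0197
  Σ                 23,383.9323   196,815.4996
Price P = Σ PV = 23,383.9323.
Macaulay duration = Σ(t·PV) / P = 196,815.4996 / 23,383.9323 = 8.41670 half-year periods.
In years: 8.41670 / 2 = 4.20835 years.

4.208 years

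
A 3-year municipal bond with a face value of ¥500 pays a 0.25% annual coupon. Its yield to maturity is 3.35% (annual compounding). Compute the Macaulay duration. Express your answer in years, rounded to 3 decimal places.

2.992 years

Periodic yield y = 0.0335. Discount each cash flow and weight by its year:
  t   CF        PV=CF/(1+0.0335)^t    t·PV
  1         1.25         1.2095         1.2095
  2         1.25         1.1703         2.3406
  3       501.25       454.0701     1,362.2104
  Σ                    456.4499     1,365.7605
Price P = Σ PV = 456.4499.
Macaulay duration = Σ(t·PV) / P = 1,365.7605 / 456.4499 = 2.99214 years.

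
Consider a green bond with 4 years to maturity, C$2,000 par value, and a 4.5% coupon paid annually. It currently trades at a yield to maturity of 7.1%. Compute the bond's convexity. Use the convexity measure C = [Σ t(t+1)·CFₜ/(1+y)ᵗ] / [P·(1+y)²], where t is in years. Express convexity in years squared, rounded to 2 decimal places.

With y = 0.071:
  t   CF        PV=CF/(1+0.071)^t    t·PV        t(t+1)·PV
  1        90.00        84.0336        84.0336         168.0672
  2        90.00        78.4628       156.9255         470.7765
  3        90.00        73.2612       219.7836         879.1345
  4     2,090.00     1,588.5043     6,354.0173      31,770.0866
  Σ                  1,824.2619     6,814.7601      33,288.0649
P = 1,824.2619.
Convexity = Σ t(t+1)·PV / [P·(1+y)²] = 33,288.0649 / (1,824.2619 × 1.147041) = 15.90825.

15.91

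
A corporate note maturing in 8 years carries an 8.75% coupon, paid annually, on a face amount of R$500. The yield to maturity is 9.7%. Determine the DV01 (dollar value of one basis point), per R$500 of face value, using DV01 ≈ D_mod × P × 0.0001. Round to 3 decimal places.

Periodic yield y = 0.097.
  t   CF        PV=CF/(1+0.097)^t    t·PV
  1        43.75        39.8815        39.8815
  2        43.75        36.3551        72.7101
  3        43.75        33.1404        99.4213
  4        43.75        30.2101       120.8402
  5        43.75        27.5388       137.6940
  6        43.75        25.1037       150.6224
  7        43.75        22.8840       160.1879
  8       543.75       259.2664     2,074.1313
  Σ                    474.3800     2,855.4887
P = 474.3800; D_Mac = 6.01941 yrs; D_mod = 5.48716 yrs.
DV01 ≈ 5.48716 × 474.3800 × 0.0001 = 0.260300.

R$0.260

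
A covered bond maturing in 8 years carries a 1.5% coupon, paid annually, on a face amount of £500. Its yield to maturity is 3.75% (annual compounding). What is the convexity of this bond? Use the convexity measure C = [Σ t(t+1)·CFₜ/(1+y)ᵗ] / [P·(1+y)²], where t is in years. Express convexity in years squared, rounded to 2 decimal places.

61.97

With y = 0.0375:
  t   CF        PV=CF/(1+0.0375)^t    t·PV        t(t+1)·PV
  1         7.50         7.2289         7.2289          14.4578
  2         7.50         6.9676        13.9353          41.8058
  3         7.50         6.7158        20.1474          80.5895
  4         7.50         6.4730        25.8922         129.4610
  5         7.50         6.2391        31.1954         187.1725
  6         7.50         6.0136        36.0814         252.5701
  7         7.50         5.7962        40.5735         324.5881
  8       507.50       378.0343     3,024.2744      27,218.4694
  Σ                    423.4686     3,199.3285      28,249.1141
P = 423.4686.
Convexity = Σ t(t+1)·PV / [P·(1+y)²] = 28,249.1141 / (423.4686 × 1.076406) = 61.97370.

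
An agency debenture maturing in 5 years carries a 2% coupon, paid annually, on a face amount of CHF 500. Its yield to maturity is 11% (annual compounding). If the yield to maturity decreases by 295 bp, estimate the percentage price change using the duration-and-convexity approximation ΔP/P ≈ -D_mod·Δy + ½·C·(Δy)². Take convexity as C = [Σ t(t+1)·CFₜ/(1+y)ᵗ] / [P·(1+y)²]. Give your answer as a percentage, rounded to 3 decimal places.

With y = 0.11:
  t   CF        PV=CF/(1+0.11)^t    t·PV        t(t+1)·PV
  1        10.00         9.0090         9.0090          18.0180
  2        10.00         8.1162        16.2324          48.6973
  3        10.00         7.3119        21.9357          87.7430
  4        10.00         6.5873        26.3492         131.7462
  5       510.00       302.6602     1,513.3009       9,079.8053
  Σ                    333.6846     1,586.8273       9,366.0098
P = 333.6846; D_Mac = 4.75547 yrs; D_mod = 4.28421 yrs; C = 22.78098.
Duration effect: -4.28421 × (-0.0295) = +0.126384
Convexity effect: 0.5 × 22.78098 × (-0.0295)² = +0.0099126
ΔP/P ≈ +0.126384 + 0.0099126 = +0.136297 = +13.6297%.

+13.630%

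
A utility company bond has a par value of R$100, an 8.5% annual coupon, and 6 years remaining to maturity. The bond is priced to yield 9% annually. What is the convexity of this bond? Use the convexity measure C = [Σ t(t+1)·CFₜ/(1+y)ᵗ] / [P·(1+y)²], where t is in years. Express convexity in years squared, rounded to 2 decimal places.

With y = 0.09:
  t   CF        PV=CF/(1+0.09)^t    t·PV        t(t+1)·PV
  1         8.50         7.7982         7.7982          15.5963
  2         8.50         7.1543        14.3086          42.9257
  3         8.50         6.5636        19.6907          78.7627
  4         8.50         6.0216        24.0865         120.4323
  5         8.50         5.5244        27.6221         165.7325
  6       108.50        64.6950       388.1700       2,717.1902
  Σ                     97.7570       481.6760       3,140.6397
P = 97.7570.
Convexity = Σ t(t+1)·PV / [P·(1+y)²] = 3,140.6397 / (97.7570 × 1.188100) = 27.04065.

27.04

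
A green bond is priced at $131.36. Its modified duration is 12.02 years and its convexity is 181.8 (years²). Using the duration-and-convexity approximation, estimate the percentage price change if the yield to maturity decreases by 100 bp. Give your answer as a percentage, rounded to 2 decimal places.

+12.93%

Duration effect: -D_mod·Δy = -12.02 × (-0.01) = +0.120200
Convexity effect: ½·C·(Δy)² = 0.5 × 181.8 × (-0.01)² = +0.0090900
ΔP/P ≈ +0.120200 + 0.0090900 = +0.129290
= +12.9290%.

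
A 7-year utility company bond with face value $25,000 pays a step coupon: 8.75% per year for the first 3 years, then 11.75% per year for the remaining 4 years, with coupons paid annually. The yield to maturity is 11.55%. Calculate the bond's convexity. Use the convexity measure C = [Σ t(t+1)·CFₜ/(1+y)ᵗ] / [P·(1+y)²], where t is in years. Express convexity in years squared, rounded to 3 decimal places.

With y = 0.1155:
  t   CF        PV=CF/(1+0.1155)^t    t·PV        t(t+1)·PV
  1     2,187.50     1,961.0040     1,961.0040       3,922.0081
  2     2,187.50     1,757.9597     3,515.9194      10,547.7581
  3     2,187.50     1,575.9388     4,727.8163      18,911.2652
  4     2,937.50     1,897.1409     7,588.5634      37,942.8171
  5     2,937.50     1,700.7090     8,503.5448      51,021.2691
  6     2,937.50     1,524.6158     9,147.6950      64,033.8653
  7    27,937.50    12,998.7179    90,991.0252     727,928.2014
  Σ                 23,416.0860   126,435.5682     914,307.1842
P = 23,416.0860.
Convexity = Σ t(t+1)·PV / [P·(1+y)²] = 914,307.1842 / (23,416.0860 × 1.244340) = 31.37897.

31.379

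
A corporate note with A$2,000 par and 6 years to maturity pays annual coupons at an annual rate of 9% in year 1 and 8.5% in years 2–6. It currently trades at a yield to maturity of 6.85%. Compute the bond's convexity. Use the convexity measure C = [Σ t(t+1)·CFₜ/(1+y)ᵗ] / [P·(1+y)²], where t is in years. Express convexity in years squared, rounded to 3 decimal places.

28.457

With y = 0.0685:
  t   CF        PV=CF/(1+0.0685)^t    t·PV        t(t+1)·PV
  1       180.00       168.4605       168.4605         336.9209
  2       170.00       148.9018       297.8035         893.4106
  3       170.00       139.3559       418.0677       1,672.2707
  4       170.00       130.4220       521.6880       2,608.4398
  5       170.00       122.0608       610.3041       3,661.8246
  6     2,170.00     1,458.1848     8,749.1090      61,243.7627
  Σ                  2,167.3858    10,765.4327      70,416.6294
P = 2,167.3858.
Convexity = Σ t(t+1)·PV / [P·(1+y)²] = 70,416.6294 / (2,167.3858 × 1.141692) = 28.45706.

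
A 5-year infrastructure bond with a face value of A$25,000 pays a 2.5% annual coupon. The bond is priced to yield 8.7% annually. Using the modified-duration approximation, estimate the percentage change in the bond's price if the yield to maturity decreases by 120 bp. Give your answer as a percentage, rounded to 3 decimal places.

+5.210%

Periodic yield y = 0.087. Modified duration first:
  t   CF        PV=CF/(1+0.087)^t    t·PV
  1       625.00       574.9770       574.9770
  2       625.00       528.9577     1,057.9154
  3       625.00       486.6216     1,459.8648
  4       625.00       447.6740     1,790.6959
  5    25,625.00    16,885.5866    84,427.9332
  Σ                 18,923.8169    89,311.3863
P = 18,923.8169; D_Mac = 4.71952 yrs; D_mod = 4.71952/(1+0.087) = 4.34179 yrs.
ΔP/P ≈ -D_mod · Δy = -4.34179 × (-0.012) = +0.052101 = +5.2101%.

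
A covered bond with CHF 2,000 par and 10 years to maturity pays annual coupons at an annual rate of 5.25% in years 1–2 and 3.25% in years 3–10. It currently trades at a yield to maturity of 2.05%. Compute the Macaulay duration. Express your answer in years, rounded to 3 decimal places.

Periodic yield y = 0.0205. Discount each cash flow and weight by its year:
  t   CF        PV=CF/(1+0.0205)^t    t·PV
  1       105.00       102.8907       102.8907
  2       105.00       100.8239       201.6477
  3        65.00        61.1610       183.4829
  4        65.00        59.9324       239.7294
  5        65.00        58.7284       293.6421
  6        65.00        57.5487       345.2920
  7        65.00        56.3926       394.7484
  8        65.00        55.2598       442.0784
  9        65.00        54.1497       487.3475
  10    2,065.00     1,685.7376    16,857.3757
  Σ                  2,292.6247    19,548.2348
Price P = Σ PV = 2,292.6247.
Macaulay duration = Σ(t·PV) / P = 19,548.2348 / 2,292.6247 = 8.52657 years.

8.527 years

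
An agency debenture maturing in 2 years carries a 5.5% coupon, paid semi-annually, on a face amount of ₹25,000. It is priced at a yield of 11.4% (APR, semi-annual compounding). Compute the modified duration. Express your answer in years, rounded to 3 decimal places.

1.813 years

Periodic yield y = 0.057. First find Macaulay duration:
  t   CF        PV=CF/(1+0.057)^t    t·PV
  1       687.50       650.4257       650.4257
  2       687.50       615.3507     1,230.7015
  3       687.50       582.1672     1,746.5016
  4    25,687.50    20,578.8874    82,315.5494
  Σ                 22,426.8310    85,943.1783
P = 22,426.8310; Macaulay duration = 85,943.1783 / 22,426.8310 = 3.83216 half-year periods = 1.91608 years.
Modified duration = D_Mac / (1 + y) = 1.91608 / 1.057 = 1.81275 years.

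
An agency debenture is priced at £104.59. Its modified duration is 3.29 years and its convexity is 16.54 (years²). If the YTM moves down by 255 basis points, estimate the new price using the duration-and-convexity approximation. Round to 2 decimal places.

Duration effect: -D_mod·Δy = -3.29 × (-0.0255) = +0.083895
Convexity effect: ½·C·(Δy)² = 0.5 × 16.54 × (-0.0255)² = +0.0053775675
ΔP/P ≈ +0.083895 + 0.0053775675 = +0.0892725675
New price ≈ 104.59 × (1 + 0.0892725675) = 113.927017834825.

£113.93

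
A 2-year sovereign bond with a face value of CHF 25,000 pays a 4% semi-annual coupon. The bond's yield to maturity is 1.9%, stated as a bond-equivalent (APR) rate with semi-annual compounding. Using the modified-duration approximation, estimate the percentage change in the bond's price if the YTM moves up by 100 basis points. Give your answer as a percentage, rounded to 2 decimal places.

Periodic yield y = 0.0095. Modified duration first:
  t   CF        PV=CF/(1+0.0095)^t    t·PV
  1       500.00       495.2947       495.2947
  2       500.00       490.6337       981.2674
  3       500.00       486.0165     1,458.0496
  4    25,500.00    24,553.5836    98,214.3346
  Σ                 26,025.5286   101,148.9462
P = 26,025.5286; D_Mac = 3.88653 half-year periods = 1.94326 yrs; D_mod = 1.94326/(1+0.0095) = 1.92498 yrs.
ΔP/P ≈ -D_mod · Δy = -1.92498 × (+0.01) = -0.019250 = -1.9250%.

-1.92%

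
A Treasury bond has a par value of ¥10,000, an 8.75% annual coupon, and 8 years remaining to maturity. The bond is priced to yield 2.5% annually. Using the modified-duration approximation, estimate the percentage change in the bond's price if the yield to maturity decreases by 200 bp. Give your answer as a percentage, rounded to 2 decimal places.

+12.54%

Periodic yield y = 0.025. Modified duration first:
  t   CF        PV=CF/(1+0.025)^t    t·PV
  1       875.00       853.6585       853.6585
  2       875.00       832.8376     1,665.6752
  3       875.00       812.5245     2,437.5735
  4       875.00       792.7068     3,170.8273
  5       875.00       773.3725     3,866.8625
  6       875.00       754.5098     4,527.0585
  7       875.00       736.1071     5,152.7496
  8    10,875.00     8,925.6190    71,404.9517
  Σ                 14,481.3357    93,079.3567
P = 14,481.3357; D_Mac = 6.42754 yrs; D_mod = 6.42754/(1+0.025) = 6.27077 yrs.
ΔP/P ≈ -D_mod · Δy = -6.27077 × (-0.02) = +0.125415 = +12.5415%.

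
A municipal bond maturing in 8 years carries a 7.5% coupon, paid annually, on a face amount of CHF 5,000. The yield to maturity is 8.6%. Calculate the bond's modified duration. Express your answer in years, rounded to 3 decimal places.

5.741 years

Periodic yield y = 0.086. First find Macaulay duration:
  t   CF        PV=CF/(1+0.086)^t    t·PV
  1       375.00       345.3039       345.3039
  2       375.00       317.9594       635.9187
  3       375.00       292.7803       878.3408
  4       375.00       269.5951     1,078.3803
  5       375.00       248.2459     1,241.2297
  6       375.00       228.5874     1,371.5245
  7       375.00       210.4856     1,473.3995
  8     5,375.00     2,778.0488    22,224.3902
  Σ                  4,691.0063    29,248.4876
P = 4,691.0063; Macaulay duration = 29,248.4876 / 4,691.0063 = 6.23501 years.
Modified duration = D_Mac / (1 + y) = 6.23501 / 1.086 = 5.74126 years.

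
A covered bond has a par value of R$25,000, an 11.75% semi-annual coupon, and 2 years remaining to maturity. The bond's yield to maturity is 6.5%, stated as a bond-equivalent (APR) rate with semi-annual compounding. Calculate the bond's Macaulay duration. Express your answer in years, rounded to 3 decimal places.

Periodic yield y = 0.0325. Discount each cash flow and weight by its period:
  t   CF        PV=CF/(1+0.0325)^t    t·PV
  1     1,468.75     1,422.5182     1,422.5182
  2     1,468.75     1,377.7416     2,755.4831
  3     1,468.75     1,334.3744     4,003.1232
  4    26,468.75    23,290.1985    93,160.7941
  Σ                 27,424.8326   101,341.9186
Price P = Σ PV = 27,424.8326.
Macaulay duration = Σ(t·PV) / P = 101,341.9186 / 27,424.8326 = 3.69526 half-year periods.
In years: 3.69526 / 2 = 1.84763 years.

1.848 years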